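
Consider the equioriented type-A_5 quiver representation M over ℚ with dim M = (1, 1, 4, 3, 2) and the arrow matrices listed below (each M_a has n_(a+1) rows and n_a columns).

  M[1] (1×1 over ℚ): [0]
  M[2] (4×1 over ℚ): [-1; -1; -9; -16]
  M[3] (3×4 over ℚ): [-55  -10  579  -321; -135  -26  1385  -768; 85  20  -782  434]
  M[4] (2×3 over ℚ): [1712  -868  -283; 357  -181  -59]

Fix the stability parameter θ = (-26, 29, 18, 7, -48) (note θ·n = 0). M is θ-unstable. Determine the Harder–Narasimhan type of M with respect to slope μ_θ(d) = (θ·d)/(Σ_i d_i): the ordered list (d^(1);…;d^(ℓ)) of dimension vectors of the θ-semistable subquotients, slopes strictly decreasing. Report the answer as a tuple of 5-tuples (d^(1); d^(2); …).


Interval decomposition of M: I[1,1], I[2,5], I[3,3], I[3,4], I[3,5].
HN type (ℓ=5): μ^(1)=18; μ^(2)=25/2; μ^(3)=3/2; μ^(4)=-23/3; μ^(5)=-26

((0, 0, 1, 0, 0); (0, 0, 1, 1, 0); (0, 1, 1, 1, 1); (0, 0, 1, 1, 1); (1, 0, 0, 0, 0))


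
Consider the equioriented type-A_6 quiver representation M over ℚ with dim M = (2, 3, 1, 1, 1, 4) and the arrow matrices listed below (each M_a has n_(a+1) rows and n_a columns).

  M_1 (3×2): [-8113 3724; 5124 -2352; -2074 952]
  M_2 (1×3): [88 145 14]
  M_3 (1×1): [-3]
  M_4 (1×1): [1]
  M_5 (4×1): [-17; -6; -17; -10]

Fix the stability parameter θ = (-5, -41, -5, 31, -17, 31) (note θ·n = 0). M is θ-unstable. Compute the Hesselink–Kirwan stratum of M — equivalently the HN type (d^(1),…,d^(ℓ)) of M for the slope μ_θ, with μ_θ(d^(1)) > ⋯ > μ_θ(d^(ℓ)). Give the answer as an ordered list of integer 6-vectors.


Via rank(M_{q-1}∘⋯∘M_p): M ≅ I[1,1], I[1,2], I[2,2], I[2,6], I[6,6]^3.
μ_θ-semistable layers: μ^(1)=31; μ^(2)=7; μ^(3)=-5; μ^(4)=-23; μ^(5)=-41

((0, 0, 0, 0, 0, 4); (0, 0, 0, 1, 1, 0); (1, 0, 1, 0, 0, 0); (1, 1, 0, 0, 0, 0); (0, 2, 0, 0, 0, 0))


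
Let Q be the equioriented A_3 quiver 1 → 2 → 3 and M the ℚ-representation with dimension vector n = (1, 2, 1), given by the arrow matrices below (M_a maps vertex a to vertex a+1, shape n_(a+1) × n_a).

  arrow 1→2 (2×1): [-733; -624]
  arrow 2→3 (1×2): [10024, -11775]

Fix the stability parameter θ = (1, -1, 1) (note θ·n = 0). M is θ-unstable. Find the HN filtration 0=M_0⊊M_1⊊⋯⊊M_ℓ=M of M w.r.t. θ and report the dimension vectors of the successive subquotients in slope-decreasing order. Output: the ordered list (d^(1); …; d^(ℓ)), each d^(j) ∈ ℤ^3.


Via rank(M_{q-1}∘⋯∘M_p): M ≅ I[1,3], I[2,2].
μ_θ-semistable layers: μ^(1)=1; μ^(2)=0; μ^(3)=-1

((0, 0, 1); (1, 1, 0); (0, 1, 0))


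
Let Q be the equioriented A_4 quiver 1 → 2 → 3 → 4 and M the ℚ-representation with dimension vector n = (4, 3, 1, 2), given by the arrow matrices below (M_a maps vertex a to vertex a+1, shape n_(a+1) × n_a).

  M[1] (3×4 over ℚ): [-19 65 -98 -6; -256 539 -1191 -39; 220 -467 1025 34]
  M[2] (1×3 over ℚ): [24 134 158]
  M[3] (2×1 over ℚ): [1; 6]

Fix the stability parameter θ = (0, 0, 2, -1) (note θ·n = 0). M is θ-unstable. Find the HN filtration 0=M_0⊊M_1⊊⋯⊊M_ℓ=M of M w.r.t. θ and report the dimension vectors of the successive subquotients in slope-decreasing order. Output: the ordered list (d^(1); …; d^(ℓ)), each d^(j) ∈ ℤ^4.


Via rank(M_{q-1}∘⋯∘M_p): M ≅ I[1,1], I[1,2]^2, I[1,4], I[4,4].
μ_θ-semistable layers: μ^(1)=1/2; μ^(2)=0; μ^(3)=-1

((0, 0, 1, 1); (4, 3, 0, 0); (0, 0, 0, 1))


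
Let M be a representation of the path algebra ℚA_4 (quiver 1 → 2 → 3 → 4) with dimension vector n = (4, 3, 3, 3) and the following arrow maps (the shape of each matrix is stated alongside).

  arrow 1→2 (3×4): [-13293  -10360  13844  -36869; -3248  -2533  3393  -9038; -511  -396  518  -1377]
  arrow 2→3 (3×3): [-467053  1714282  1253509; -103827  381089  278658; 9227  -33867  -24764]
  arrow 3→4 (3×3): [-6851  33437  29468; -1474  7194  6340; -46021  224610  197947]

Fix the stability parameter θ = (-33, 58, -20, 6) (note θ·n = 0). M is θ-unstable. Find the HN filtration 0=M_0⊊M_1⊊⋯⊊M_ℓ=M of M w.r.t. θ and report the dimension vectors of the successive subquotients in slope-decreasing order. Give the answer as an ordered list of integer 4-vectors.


Interval decomposition of M: I[1,1], I[1,2], I[1,3], I[1,4], I[3,4], I[4,4].
HN type (ℓ=6): μ^(1)=58; μ^(2)=19; μ^(3)=44/3; μ^(4)=6; μ^(5)=-20; μ^(6)=-33

((0, 1, 0, 0); (0, 1, 1, 0); (0, 1, 1, 1); (0, 0, 0, 2); (0, 0, 1, 0); (4, 0, 0, 0))


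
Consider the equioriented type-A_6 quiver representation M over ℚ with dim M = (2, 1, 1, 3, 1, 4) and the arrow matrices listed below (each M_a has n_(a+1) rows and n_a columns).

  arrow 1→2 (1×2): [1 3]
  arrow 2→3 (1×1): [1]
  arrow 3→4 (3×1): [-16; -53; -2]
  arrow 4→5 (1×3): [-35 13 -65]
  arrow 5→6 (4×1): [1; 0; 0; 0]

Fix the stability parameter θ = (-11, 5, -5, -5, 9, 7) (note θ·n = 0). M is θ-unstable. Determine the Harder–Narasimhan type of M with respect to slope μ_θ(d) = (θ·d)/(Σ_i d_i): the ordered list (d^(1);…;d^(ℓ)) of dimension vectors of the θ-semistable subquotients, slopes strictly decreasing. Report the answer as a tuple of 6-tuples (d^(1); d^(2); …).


Interval decomposition of M: I[1,1], I[1,6], I[4,4]^2, I[6,6]^3.
HN type (ℓ=5): μ^(1)=8; μ^(2)=7; μ^(3)=-5/3; μ^(4)=-5; μ^(5)=-11

((0, 0, 0, 0, 1, 1); (0, 0, 0, 0, 0, 3); (0, 1, 1, 1, 0, 0); (0, 0, 0, 2, 0, 0); (2, 0, 0, 0, 0, 0))


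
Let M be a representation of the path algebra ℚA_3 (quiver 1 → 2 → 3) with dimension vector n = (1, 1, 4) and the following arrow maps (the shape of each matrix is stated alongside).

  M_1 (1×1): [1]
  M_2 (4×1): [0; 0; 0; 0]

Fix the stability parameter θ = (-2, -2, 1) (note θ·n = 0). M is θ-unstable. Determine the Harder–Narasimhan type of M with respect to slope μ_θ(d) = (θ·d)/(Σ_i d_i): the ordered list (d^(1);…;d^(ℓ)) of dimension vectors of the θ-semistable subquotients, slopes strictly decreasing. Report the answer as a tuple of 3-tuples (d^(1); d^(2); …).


Via rank(M_{q-1}∘⋯∘M_p): M ≅ I[1,2], I[3,3]^4.
μ_θ-semistable layers: μ^(1)=1; μ^(2)=-2

((0, 0, 4); (1, 1, 0))


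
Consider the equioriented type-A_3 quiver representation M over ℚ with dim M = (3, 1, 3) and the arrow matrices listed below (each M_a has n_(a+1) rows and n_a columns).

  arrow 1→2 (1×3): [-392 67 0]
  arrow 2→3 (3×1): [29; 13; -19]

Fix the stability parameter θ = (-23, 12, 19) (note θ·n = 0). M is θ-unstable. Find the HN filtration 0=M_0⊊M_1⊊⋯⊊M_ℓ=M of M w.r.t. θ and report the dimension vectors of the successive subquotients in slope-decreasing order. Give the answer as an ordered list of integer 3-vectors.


Barcode: M ≅ I[1,1]^2, I[1,3], I[3,3]^2. HN layers by μ_θ (3 steps, strictly decreasing):
  μ^(1)=19; μ^(2)=12; μ^(3)=-23

((0, 0, 3); (0, 1, 0); (3, 0, 0))


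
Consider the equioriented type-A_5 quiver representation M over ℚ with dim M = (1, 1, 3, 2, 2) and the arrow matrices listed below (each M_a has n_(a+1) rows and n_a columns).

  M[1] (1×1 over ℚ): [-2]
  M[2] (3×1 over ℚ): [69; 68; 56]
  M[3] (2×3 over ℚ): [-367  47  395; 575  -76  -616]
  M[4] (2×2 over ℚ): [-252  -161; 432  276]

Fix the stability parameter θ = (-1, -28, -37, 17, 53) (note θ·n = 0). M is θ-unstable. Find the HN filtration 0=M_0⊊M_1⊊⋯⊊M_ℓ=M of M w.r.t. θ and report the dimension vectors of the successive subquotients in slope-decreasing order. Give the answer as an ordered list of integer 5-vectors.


Barcode: M ≅ I[1,5], I[3,3], I[3,4], I[5,5]. HN layers by μ_θ (4 steps, strictly decreasing):
  μ^(1)=53; μ^(2)=17; μ^(3)=-22; μ^(4)=-37

((0, 0, 0, 0, 2); (0, 0, 0, 2, 0); (1, 1, 1, 0, 0); (0, 0, 2, 0, 0))


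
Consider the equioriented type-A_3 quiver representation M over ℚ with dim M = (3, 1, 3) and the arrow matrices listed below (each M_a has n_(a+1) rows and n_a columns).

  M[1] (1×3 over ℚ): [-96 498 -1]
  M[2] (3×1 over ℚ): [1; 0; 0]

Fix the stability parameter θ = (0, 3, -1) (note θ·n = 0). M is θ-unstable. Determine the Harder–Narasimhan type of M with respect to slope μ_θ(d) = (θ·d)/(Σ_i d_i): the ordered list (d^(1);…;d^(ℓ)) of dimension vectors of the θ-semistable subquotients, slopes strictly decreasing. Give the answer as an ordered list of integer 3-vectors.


Interval decomposition of M: I[1,1]^2, I[1,3], I[3,3]^2.
HN type (ℓ=3): μ^(1)=1; μ^(2)=0; μ^(3)=-1

((0, 1, 1); (3, 0, 0); (0, 0, 2))


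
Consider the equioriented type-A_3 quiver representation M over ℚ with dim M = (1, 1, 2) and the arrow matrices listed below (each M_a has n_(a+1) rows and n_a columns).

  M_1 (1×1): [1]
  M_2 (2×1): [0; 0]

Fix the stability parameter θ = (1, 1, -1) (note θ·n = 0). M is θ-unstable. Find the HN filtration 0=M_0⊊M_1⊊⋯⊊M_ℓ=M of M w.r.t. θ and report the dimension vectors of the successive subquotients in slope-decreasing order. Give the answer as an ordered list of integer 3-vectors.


Via rank(M_{q-1}∘⋯∘M_p): M ≅ I[1,2], I[3,3]^2.
μ_θ-semistable layers: μ^(1)=1; μ^(2)=-1

((1, 1, 0); (0, 0, 2))


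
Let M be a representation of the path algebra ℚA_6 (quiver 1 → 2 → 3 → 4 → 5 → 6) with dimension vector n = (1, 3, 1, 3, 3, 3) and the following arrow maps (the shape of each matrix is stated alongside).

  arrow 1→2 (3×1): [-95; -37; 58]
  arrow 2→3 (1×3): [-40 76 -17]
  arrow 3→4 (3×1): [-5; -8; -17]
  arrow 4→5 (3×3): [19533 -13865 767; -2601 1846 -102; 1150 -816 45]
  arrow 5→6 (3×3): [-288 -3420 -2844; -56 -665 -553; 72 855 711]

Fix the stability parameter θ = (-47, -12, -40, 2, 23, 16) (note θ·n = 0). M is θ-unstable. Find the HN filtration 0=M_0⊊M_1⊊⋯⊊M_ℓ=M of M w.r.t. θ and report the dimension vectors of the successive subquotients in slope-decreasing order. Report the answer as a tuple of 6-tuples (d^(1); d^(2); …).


Interval decomposition of M: I[1,5], I[2,2]^2, I[4,5], I[4,6], I[6,6]^2.
HN type (ℓ=7): μ^(1)=23; μ^(2)=39/2; μ^(3)=16; μ^(4)=2; μ^(5)=-12; μ^(6)=-26; μ^(7)=-47

((0, 0, 0, 0, 2, 0); (0, 0, 0, 0, 1, 1); (0, 0, 0, 0, 0, 2); (0, 0, 0, 3, 0, 0); (0, 2, 0, 0, 0, 0); (0, 1, 1, 0, 0, 0); (1, 0, 0, 0, 0, 0))


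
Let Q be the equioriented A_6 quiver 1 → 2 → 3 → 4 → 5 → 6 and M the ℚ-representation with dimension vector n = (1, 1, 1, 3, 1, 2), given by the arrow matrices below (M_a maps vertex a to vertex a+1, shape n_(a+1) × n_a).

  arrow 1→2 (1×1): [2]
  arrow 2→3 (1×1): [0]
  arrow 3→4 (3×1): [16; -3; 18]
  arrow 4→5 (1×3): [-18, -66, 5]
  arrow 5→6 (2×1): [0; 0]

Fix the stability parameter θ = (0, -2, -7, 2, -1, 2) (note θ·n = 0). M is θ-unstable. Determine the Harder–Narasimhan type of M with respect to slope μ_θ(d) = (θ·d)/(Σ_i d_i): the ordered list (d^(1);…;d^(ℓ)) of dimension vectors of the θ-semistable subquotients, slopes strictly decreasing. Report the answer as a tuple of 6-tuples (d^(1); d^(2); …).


Interval decomposition of M: I[1,2], I[3,4], I[4,4], I[4,5], I[6,6]^2.
HN type (ℓ=4): μ^(1)=2; μ^(2)=1/2; μ^(3)=-1; μ^(4)=-7

((0, 0, 0, 2, 0, 2); (0, 0, 0, 1, 1, 0); (1, 1, 0, 0, 0, 0); (0, 0, 1, 0, 0, 0))


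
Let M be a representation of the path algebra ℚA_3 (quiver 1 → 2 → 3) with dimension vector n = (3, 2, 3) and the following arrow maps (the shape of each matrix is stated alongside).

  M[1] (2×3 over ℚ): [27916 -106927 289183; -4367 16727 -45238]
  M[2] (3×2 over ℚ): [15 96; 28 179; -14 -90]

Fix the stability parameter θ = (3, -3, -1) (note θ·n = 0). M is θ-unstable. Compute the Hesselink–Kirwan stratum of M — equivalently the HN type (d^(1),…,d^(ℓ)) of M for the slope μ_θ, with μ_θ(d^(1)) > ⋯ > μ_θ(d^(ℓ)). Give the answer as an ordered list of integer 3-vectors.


Barcode: M ≅ I[1,1], I[1,3]^2, I[3,3]. HN layers by μ_θ (3 steps, strictly decreasing):
  μ^(1)=3; μ^(2)=-1/3; μ^(3)=-1

((1, 0, 0); (2, 2, 2); (0, 0, 1))


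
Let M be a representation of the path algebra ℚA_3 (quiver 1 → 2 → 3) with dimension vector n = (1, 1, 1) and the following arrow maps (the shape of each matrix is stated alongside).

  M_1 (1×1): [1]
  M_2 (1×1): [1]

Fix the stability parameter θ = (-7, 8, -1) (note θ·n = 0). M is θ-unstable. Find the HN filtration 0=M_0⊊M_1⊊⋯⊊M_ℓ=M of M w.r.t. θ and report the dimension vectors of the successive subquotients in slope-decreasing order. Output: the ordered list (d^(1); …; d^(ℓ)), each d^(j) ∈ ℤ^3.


Interval decomposition of M: I[1,3].
HN type (ℓ=2): μ^(1)=7/2; μ^(2)=-7

((0, 1, 1); (1, 0, 0))


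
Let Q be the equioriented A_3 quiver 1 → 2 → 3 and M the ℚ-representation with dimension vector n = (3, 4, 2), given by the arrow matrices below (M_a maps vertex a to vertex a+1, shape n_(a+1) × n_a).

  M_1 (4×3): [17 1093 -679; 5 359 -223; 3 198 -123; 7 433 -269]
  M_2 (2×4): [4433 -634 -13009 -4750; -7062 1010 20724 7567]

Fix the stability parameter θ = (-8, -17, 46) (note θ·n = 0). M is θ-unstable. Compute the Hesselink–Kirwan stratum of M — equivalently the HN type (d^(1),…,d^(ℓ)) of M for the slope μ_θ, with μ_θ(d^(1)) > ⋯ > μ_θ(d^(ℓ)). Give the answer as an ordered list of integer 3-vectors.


Interval decomposition of M: I[1,1], I[1,3]^2, I[2,2]^2.
HN type (ℓ=4): μ^(1)=46; μ^(2)=-8; μ^(3)=-25/2; μ^(4)=-17

((0, 0, 2); (1, 0, 0); (2, 2, 0); (0, 2, 0))


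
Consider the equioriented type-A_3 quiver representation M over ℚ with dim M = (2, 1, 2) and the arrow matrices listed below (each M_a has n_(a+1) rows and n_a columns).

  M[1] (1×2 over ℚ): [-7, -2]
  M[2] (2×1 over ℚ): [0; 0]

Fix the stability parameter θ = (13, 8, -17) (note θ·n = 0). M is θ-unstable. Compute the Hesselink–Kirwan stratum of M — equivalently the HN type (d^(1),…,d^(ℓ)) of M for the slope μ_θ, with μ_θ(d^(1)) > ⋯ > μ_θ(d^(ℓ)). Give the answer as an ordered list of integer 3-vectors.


Via rank(M_{q-1}∘⋯∘M_p): M ≅ I[1,1], I[1,2], I[3,3]^2.
μ_θ-semistable layers: μ^(1)=13; μ^(2)=21/2; μ^(3)=-17

((1, 0, 0); (1, 1, 0); (0, 0, 2))


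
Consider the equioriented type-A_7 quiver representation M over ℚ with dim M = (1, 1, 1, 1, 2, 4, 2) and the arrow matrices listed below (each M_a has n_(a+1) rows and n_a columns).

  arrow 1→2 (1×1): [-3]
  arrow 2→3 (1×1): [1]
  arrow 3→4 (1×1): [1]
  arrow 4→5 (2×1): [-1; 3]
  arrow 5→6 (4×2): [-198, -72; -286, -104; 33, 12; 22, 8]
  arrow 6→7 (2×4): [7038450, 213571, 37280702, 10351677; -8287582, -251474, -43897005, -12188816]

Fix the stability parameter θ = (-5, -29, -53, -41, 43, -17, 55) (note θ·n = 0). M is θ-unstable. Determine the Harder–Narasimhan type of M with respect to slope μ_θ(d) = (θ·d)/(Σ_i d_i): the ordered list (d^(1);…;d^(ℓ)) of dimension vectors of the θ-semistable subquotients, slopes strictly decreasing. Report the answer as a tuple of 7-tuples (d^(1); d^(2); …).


Barcode: M ≅ I[1,7], I[5,5], I[6,6]^2, I[6,7]. HN layers by μ_θ (5 steps, strictly decreasing):
  μ^(1)=55; μ^(2)=43; μ^(3)=13; μ^(4)=-17; μ^(5)=-32

((0, 0, 0, 0, 0, 0, 2); (0, 0, 0, 0, 1, 0, 0); (0, 0, 0, 0, 1, 1, 0); (0, 0, 0, 0, 0, 3, 0); (1, 1, 1, 1, 0, 0, 0))


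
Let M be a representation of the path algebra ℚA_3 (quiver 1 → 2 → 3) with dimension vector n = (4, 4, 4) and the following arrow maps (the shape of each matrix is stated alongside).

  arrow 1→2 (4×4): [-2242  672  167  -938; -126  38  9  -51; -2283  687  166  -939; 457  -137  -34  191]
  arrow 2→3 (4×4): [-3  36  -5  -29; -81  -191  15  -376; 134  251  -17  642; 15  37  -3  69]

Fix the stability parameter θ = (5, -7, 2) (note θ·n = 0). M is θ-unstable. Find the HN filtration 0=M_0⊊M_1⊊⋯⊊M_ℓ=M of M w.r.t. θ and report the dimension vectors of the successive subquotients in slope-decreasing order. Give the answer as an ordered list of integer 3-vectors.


Barcode: M ≅ I[1,1], I[1,3]^3, I[2,3]. HN layers by μ_θ (4 steps, strictly decreasing):
  μ^(1)=5; μ^(2)=2; μ^(3)=-1; μ^(4)=-7

((1, 0, 0); (0, 0, 4); (3, 3, 0); (0, 1, 0))


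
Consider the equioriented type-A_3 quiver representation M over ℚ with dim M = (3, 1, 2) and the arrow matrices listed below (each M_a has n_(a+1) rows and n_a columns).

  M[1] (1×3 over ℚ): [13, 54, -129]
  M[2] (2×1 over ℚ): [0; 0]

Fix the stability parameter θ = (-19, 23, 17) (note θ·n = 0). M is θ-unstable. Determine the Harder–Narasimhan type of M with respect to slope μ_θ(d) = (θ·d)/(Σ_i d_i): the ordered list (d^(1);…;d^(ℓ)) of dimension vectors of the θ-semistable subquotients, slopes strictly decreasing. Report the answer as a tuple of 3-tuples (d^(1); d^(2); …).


Barcode: M ≅ I[1,1]^2, I[1,2], I[3,3]^2. HN layers by μ_θ (3 steps, strictly decreasing):
  μ^(1)=23; μ^(2)=17; μ^(3)=-19

((0, 1, 0); (0, 0, 2); (3, 0, 0))


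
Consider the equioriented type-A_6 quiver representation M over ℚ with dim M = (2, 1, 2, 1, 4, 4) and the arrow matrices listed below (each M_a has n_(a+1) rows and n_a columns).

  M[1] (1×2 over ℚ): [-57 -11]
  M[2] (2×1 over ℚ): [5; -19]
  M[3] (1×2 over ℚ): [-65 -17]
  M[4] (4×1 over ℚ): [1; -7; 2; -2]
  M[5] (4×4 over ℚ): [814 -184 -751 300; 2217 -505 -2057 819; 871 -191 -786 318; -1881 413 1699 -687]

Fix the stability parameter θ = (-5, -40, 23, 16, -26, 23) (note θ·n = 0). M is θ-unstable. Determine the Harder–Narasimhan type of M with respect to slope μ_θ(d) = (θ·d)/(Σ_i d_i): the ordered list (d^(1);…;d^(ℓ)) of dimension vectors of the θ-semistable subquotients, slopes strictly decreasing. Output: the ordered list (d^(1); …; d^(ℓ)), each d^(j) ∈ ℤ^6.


Via rank(M_{q-1}∘⋯∘M_p): M ≅ I[1,1], I[1,5], I[3,3], I[5,6]^3, I[6,6].
μ_θ-semistable layers: μ^(1)=23; μ^(2)=13/3; μ^(3)=-5; μ^(4)=-45/2; μ^(5)=-26

((0, 0, 1, 0, 0, 4); (0, 0, 1, 1, 1, 0); (1, 0, 0, 0, 0, 0); (1, 1, 0, 0, 0, 0); (0, 0, 0, 0, 3, 0))


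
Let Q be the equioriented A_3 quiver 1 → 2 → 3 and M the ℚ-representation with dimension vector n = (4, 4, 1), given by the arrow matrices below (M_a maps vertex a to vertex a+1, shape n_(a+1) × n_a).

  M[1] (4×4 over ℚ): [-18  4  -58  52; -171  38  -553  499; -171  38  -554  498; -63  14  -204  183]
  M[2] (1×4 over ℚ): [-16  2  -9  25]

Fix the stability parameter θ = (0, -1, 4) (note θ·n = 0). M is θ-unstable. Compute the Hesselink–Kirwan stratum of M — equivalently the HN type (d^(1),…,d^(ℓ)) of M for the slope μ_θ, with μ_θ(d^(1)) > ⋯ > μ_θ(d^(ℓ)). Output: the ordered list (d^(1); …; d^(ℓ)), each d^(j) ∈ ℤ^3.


Via rank(M_{q-1}∘⋯∘M_p): M ≅ I[1,1], I[1,2]^2, I[1,3], I[2,2].
μ_θ-semistable layers: μ^(1)=4; μ^(2)=0; μ^(3)=-1/2; μ^(4)=-1

((0, 0, 1); (1, 0, 0); (3, 3, 0); (0, 1, 0))


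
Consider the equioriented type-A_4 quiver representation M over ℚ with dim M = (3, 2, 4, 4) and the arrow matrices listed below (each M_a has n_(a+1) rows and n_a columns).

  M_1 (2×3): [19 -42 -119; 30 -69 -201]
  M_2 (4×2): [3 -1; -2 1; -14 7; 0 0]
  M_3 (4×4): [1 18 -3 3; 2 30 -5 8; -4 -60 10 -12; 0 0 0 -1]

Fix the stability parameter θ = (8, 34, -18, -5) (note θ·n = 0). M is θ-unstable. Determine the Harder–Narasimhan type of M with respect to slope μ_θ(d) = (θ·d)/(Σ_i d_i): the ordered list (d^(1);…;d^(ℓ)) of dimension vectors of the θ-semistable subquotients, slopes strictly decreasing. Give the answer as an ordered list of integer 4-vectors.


Via rank(M_{q-1}∘⋯∘M_p): M ≅ I[1,1], I[1,4]^2, I[3,3], I[3,4], I[4,4].
μ_θ-semistable layers: μ^(1)=8; μ^(2)=19/4; μ^(3)=-5; μ^(4)=-18

((1, 0, 0, 0); (2, 2, 2, 2); (0, 0, 0, 2); (0, 0, 2, 0))


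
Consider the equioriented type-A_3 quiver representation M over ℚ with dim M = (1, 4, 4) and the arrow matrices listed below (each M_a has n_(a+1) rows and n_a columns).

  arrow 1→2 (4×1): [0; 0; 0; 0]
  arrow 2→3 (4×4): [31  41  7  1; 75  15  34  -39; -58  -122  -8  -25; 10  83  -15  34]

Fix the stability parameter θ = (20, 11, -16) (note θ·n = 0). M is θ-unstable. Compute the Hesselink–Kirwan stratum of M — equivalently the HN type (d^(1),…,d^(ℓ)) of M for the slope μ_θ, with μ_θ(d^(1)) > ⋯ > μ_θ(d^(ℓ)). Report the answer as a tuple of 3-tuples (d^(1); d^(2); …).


Interval decomposition of M: I[1,1], I[2,3]^4.
HN type (ℓ=2): μ^(1)=20; μ^(2)=-5/2

((1, 0, 0); (0, 4, 4))


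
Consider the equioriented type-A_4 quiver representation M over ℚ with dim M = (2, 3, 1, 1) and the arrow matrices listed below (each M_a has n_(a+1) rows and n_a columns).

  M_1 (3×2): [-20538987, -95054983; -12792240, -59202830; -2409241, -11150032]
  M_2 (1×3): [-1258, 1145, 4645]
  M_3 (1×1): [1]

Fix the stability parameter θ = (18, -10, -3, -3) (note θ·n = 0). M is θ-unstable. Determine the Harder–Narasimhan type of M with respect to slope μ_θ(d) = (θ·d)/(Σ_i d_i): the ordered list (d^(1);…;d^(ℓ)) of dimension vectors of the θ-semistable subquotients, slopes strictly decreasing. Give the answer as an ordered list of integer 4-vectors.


Via rank(M_{q-1}∘⋯∘M_p): M ≅ I[1,2], I[1,4], I[2,2].
μ_θ-semistable layers: μ^(1)=4; μ^(2)=1/2; μ^(3)=-10

((1, 1, 0, 0); (1, 1, 1, 1); (0, 1, 0, 0))


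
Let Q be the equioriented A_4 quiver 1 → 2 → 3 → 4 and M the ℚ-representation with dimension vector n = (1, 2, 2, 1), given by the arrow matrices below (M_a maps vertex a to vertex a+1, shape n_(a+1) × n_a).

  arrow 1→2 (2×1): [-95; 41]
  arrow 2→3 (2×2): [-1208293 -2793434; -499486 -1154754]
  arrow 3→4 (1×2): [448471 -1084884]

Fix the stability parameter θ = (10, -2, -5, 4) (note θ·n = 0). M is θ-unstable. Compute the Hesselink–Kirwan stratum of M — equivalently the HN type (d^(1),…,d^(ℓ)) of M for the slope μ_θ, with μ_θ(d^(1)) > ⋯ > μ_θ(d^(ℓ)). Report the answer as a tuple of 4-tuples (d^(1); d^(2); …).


Interval decomposition of M: I[1,4], I[2,3].
HN type (ℓ=3): μ^(1)=4; μ^(2)=1; μ^(3)=-7/2

((0, 0, 0, 1); (1, 1, 1, 0); (0, 1, 1, 0))


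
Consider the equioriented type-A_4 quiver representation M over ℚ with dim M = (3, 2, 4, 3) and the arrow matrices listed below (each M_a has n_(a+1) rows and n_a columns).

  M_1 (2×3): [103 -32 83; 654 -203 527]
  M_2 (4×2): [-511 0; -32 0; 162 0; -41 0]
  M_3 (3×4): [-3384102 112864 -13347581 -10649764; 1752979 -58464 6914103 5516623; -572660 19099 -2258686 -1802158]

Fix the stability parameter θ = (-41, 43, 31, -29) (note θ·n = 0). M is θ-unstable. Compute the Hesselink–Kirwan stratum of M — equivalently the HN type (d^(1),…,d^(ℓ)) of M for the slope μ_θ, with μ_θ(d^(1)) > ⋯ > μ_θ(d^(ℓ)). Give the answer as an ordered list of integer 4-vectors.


Interval decomposition of M: I[1,1], I[1,2], I[1,4], I[3,3], I[3,4]^2.
HN type (ℓ=5): μ^(1)=43; μ^(2)=31; μ^(3)=15; μ^(4)=1; μ^(5)=-41

((0, 1, 0, 0); (0, 0, 1, 0); (0, 1, 1, 1); (0, 0, 2, 2); (3, 0, 0, 0))


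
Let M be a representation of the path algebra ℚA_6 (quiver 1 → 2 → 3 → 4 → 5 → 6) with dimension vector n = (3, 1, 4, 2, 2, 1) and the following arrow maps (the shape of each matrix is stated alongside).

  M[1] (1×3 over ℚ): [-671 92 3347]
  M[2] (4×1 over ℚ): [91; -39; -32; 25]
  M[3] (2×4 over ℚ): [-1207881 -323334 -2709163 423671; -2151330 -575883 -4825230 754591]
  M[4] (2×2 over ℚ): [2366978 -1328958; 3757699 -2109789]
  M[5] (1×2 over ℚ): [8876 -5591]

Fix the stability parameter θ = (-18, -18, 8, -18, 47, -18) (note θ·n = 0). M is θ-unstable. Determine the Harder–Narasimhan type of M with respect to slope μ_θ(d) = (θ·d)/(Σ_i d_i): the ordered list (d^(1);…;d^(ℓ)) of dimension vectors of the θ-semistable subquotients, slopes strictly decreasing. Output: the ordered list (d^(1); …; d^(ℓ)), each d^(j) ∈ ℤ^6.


Interval decomposition of M: I[1,1]^2, I[1,6], I[3,3]^2, I[3,4], I[5,5].
HN type (ℓ=5): μ^(1)=47; μ^(2)=29/2; μ^(3)=8; μ^(4)=-5; μ^(5)=-18

((0, 0, 0, 0, 1, 0); (0, 0, 0, 0, 1, 1); (0, 0, 2, 0, 0, 0); (0, 0, 2, 2, 0, 0); (3, 1, 0, 0, 0, 0))


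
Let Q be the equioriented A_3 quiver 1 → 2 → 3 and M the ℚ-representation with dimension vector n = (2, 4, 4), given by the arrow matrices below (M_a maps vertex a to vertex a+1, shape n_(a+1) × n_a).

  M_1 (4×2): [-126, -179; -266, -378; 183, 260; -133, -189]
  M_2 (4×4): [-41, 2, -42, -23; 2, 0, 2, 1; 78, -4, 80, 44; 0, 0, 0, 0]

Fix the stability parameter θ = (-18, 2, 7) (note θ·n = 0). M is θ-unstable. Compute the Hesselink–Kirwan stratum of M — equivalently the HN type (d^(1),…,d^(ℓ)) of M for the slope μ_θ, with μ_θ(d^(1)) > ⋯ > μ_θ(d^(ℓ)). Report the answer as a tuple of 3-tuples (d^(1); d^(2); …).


Barcode: M ≅ I[1,3]^2, I[2,2]^2, I[3,3]^2. HN layers by μ_θ (3 steps, strictly decreasing):
  μ^(1)=7; μ^(2)=2; μ^(3)=-18

((0, 0, 4); (0, 4, 0); (2, 0, 0))


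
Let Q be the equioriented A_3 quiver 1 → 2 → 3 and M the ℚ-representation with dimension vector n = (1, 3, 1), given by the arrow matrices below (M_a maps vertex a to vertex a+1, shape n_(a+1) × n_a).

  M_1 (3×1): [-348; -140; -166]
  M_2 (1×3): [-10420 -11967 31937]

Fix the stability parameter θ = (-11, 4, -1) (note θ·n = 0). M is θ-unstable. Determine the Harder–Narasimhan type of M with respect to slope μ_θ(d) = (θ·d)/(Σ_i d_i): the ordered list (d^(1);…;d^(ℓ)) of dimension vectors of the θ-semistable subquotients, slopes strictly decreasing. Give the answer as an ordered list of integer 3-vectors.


Interval decomposition of M: I[1,3], I[2,2]^2.
HN type (ℓ=3): μ^(1)=4; μ^(2)=3/2; μ^(3)=-11

((0, 2, 0); (0, 1, 1); (1, 0, 0))


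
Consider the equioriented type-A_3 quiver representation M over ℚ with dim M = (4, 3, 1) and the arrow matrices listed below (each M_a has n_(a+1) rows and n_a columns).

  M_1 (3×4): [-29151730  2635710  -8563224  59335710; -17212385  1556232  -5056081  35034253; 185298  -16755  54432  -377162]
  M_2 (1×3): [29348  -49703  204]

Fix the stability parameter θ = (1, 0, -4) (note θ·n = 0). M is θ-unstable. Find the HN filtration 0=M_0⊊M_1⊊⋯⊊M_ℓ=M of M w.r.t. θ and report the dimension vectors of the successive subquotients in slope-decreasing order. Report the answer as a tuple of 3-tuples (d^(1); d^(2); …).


Barcode: M ≅ I[1,1], I[1,2]^2, I[1,3]. HN layers by μ_θ (3 steps, strictly decreasing):
  μ^(1)=1; μ^(2)=1/2; μ^(3)=-1

((1, 0, 0); (2, 2, 0); (1, 1, 1))


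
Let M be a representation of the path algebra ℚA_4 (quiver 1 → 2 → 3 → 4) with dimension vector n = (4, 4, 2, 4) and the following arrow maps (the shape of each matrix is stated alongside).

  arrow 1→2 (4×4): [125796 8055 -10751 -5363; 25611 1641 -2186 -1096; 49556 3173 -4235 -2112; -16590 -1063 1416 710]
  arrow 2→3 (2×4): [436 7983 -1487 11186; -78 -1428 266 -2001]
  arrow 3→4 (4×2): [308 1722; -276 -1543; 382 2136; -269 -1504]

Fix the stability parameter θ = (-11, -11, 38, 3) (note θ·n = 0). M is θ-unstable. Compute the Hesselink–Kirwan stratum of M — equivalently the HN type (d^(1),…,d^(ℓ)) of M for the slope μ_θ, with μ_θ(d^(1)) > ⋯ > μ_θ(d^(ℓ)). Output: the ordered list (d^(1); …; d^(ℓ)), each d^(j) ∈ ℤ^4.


Via rank(M_{q-1}∘⋯∘M_p): M ≅ I[1,2]^2, I[1,4]^2, I[4,4]^2.
μ_θ-semistable layers: μ^(1)=41/2; μ^(2)=3; μ^(3)=-11

((0, 0, 2, 2); (0, 0, 0, 2); (4, 4, 0, 0))


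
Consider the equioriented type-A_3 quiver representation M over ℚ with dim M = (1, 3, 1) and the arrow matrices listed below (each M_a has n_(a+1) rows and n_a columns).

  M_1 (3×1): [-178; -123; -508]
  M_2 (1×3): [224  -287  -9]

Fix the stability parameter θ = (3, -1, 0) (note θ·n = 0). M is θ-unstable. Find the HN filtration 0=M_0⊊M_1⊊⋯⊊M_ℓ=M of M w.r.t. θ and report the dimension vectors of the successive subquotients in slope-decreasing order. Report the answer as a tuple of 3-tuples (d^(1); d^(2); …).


Via rank(M_{q-1}∘⋯∘M_p): M ≅ I[1,3], I[2,2]^2.
μ_θ-semistable layers: μ^(1)=2/3; μ^(2)=-1

((1, 1, 1); (0, 2, 0))


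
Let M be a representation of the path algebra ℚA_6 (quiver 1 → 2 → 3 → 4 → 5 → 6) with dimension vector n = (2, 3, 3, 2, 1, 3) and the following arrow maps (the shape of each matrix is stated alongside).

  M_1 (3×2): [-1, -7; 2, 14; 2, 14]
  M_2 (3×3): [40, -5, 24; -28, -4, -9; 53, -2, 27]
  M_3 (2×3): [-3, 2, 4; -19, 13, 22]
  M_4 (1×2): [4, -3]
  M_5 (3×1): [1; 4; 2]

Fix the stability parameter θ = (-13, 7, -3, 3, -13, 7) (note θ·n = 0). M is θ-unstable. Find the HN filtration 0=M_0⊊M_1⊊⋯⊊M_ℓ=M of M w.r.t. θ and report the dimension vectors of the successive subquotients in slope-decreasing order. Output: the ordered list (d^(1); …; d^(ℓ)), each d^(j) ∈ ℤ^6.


Barcode: M ≅ I[1,1], I[1,6], I[2,3], I[2,4], I[6,6]^2. HN layers by μ_θ (5 steps, strictly decreasing):
  μ^(1)=7; μ^(2)=3; μ^(3)=2; μ^(4)=-3/2; μ^(5)=-13

((0, 0, 0, 0, 0, 3); (0, 0, 0, 1, 0, 0); (0, 2, 2, 0, 0, 0); (0, 1, 1, 1, 1, 0); (2, 0, 0, 0, 0, 0))


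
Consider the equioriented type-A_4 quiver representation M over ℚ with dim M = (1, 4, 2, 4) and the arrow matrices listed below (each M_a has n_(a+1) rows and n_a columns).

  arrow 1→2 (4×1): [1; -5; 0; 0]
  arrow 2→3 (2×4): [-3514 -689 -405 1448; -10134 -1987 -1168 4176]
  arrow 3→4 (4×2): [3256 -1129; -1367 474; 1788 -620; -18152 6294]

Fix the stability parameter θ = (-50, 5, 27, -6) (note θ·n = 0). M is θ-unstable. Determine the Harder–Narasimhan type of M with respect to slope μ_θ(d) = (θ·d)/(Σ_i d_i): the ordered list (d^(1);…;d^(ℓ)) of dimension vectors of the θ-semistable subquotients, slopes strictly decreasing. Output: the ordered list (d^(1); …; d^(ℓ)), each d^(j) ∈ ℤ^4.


Via rank(M_{q-1}∘⋯∘M_p): M ≅ I[1,4], I[2,2]^2, I[2,4], I[4,4]^2.
μ_θ-semistable layers: μ^(1)=21/2; μ^(2)=5; μ^(3)=-6; μ^(4)=-50

((0, 0, 2, 2); (0, 4, 0, 0); (0, 0, 0, 2); (1, 0, 0, 0))


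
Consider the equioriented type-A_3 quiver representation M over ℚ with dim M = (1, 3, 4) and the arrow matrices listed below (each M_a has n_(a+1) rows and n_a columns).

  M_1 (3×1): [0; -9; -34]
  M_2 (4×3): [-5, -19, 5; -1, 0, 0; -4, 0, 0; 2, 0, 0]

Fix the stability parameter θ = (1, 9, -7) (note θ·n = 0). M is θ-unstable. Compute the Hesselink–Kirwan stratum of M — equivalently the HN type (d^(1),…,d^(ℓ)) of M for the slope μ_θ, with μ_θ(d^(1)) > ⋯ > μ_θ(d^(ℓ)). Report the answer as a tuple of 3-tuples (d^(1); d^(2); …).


Barcode: M ≅ I[1,3], I[2,2], I[2,3], I[3,3]^2. HN layers by μ_θ (3 steps, strictly decreasing):
  μ^(1)=9; μ^(2)=1; μ^(3)=-7

((0, 1, 0); (1, 2, 2); (0, 0, 2))


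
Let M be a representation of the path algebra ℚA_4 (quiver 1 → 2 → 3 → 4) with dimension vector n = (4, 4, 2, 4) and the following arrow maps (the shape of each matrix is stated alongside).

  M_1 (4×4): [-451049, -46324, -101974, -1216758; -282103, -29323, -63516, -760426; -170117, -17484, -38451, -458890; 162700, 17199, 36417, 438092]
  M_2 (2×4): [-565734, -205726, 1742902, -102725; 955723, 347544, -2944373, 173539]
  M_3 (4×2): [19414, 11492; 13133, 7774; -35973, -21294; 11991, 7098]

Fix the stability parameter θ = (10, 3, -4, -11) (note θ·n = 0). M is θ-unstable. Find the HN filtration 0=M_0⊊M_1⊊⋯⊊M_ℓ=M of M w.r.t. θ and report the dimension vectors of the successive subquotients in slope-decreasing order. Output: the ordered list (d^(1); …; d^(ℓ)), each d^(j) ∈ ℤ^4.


Interval decomposition of M: I[1,1], I[1,2], I[1,3], I[1,4], I[2,2], I[4,4]^3.
HN type (ℓ=5): μ^(1)=10; μ^(2)=13/2; μ^(3)=3; μ^(4)=-1/2; μ^(5)=-11

((1, 0, 0, 0); (1, 1, 0, 0); (1, 2, 1, 0); (1, 1, 1, 1); (0, 0, 0, 3))


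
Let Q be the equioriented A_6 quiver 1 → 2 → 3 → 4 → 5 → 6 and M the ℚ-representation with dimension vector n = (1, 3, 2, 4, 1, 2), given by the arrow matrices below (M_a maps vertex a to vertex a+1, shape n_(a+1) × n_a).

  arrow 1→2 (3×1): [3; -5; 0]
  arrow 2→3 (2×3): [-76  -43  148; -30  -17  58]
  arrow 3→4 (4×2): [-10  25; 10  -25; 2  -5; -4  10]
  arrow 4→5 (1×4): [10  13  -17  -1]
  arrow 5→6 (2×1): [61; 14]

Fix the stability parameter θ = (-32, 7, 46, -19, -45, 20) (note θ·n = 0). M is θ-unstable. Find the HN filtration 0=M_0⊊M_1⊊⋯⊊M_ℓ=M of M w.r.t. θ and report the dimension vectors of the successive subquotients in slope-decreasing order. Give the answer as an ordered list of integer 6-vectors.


Barcode: M ≅ I[1,4], I[2,2], I[2,3], I[4,4]^2, I[4,6], I[6,6]. HN layers by μ_θ (6 steps, strictly decreasing):
  μ^(1)=46; μ^(2)=20; μ^(3)=27/2; μ^(4)=7; μ^(5)=-19; μ^(6)=-32

((0, 0, 1, 0, 0, 0); (0, 0, 0, 0, 0, 2); (0, 0, 1, 1, 0, 0); (0, 3, 0, 0, 0, 0); (0, 0, 0, 2, 0, 0); (1, 0, 0, 1, 1, 0))


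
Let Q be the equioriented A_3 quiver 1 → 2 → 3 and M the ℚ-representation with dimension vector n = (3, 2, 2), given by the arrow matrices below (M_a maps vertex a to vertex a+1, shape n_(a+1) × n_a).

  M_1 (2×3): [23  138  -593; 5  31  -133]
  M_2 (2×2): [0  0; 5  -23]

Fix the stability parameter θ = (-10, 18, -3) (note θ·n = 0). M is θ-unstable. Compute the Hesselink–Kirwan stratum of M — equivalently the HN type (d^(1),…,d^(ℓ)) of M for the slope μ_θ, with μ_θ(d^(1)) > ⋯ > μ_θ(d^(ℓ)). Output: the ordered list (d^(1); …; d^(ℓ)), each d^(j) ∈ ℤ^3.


Interval decomposition of M: I[1,1], I[1,2], I[1,3], I[3,3].
HN type (ℓ=4): μ^(1)=18; μ^(2)=15/2; μ^(3)=-3; μ^(4)=-10

((0, 1, 0); (0, 1, 1); (0, 0, 1); (3, 0, 0))


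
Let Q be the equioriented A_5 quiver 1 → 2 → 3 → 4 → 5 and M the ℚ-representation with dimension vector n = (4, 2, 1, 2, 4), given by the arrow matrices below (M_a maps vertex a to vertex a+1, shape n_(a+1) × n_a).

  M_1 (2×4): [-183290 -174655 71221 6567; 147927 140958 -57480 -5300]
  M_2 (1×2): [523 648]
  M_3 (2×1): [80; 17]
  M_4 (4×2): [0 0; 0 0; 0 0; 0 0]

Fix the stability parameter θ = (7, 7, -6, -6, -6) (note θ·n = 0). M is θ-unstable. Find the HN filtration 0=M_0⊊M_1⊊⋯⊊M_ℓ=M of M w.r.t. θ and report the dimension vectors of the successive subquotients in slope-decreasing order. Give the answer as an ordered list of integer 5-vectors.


Interval decomposition of M: I[1,1]^2, I[1,2], I[1,4], I[4,4], I[5,5]^4.
HN type (ℓ=3): μ^(1)=7; μ^(2)=1/2; μ^(3)=-6

((3, 1, 0, 0, 0); (1, 1, 1, 1, 0); (0, 0, 0, 1, 4))


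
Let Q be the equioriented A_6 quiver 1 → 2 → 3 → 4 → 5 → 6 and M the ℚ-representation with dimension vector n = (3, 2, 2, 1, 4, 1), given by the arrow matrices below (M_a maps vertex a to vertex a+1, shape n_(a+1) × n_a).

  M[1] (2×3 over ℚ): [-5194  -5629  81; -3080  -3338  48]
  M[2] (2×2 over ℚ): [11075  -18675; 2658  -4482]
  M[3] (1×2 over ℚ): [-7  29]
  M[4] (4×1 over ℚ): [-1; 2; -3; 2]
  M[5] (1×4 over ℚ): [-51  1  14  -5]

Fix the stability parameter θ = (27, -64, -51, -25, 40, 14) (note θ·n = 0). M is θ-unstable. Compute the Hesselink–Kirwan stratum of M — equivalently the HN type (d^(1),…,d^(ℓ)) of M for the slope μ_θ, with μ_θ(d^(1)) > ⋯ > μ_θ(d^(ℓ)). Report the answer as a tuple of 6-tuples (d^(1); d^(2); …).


Barcode: M ≅ I[1,1], I[1,2], I[1,6], I[3,3], I[5,5]^3. HN layers by μ_θ (6 steps, strictly decreasing):
  μ^(1)=40; μ^(2)=27; μ^(3)=-37/2; μ^(4)=-25; μ^(5)=-88/3; μ^(6)=-51

((0, 0, 0, 0, 3, 0); (1, 0, 0, 0, 1, 1); (1, 1, 0, 0, 0, 0); (0, 0, 0, 1, 0, 0); (1, 1, 1, 0, 0, 0); (0, 0, 1, 0, 0, 0))


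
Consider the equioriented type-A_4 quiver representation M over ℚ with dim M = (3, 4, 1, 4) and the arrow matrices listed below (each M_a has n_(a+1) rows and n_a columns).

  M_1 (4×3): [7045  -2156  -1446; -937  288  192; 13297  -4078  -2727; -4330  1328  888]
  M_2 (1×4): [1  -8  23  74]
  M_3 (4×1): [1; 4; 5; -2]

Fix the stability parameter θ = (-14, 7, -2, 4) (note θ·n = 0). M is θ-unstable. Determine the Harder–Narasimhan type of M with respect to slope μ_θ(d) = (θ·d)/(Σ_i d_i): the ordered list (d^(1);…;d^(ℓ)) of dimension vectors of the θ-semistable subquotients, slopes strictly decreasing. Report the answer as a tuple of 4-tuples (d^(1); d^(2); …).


Interval decomposition of M: I[1,1], I[1,2], I[1,4], I[2,2]^2, I[4,4]^3.
HN type (ℓ=4): μ^(1)=7; μ^(2)=4; μ^(3)=5/2; μ^(4)=-14

((0, 3, 0, 0); (0, 0, 0, 4); (0, 1, 1, 0); (3, 0, 0, 0))


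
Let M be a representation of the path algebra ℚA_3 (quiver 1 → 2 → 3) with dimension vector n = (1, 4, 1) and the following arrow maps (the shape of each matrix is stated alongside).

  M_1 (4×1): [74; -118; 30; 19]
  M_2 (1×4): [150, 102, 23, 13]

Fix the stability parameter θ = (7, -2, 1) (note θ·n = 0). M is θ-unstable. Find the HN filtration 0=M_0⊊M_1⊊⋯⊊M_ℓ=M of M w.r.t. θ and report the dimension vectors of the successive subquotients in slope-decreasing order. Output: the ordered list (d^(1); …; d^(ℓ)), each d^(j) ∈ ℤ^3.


Barcode: M ≅ I[1,3], I[2,2]^3. HN layers by μ_θ (2 steps, strictly decreasing):
  μ^(1)=2; μ^(2)=-2

((1, 1, 1); (0, 3, 0))


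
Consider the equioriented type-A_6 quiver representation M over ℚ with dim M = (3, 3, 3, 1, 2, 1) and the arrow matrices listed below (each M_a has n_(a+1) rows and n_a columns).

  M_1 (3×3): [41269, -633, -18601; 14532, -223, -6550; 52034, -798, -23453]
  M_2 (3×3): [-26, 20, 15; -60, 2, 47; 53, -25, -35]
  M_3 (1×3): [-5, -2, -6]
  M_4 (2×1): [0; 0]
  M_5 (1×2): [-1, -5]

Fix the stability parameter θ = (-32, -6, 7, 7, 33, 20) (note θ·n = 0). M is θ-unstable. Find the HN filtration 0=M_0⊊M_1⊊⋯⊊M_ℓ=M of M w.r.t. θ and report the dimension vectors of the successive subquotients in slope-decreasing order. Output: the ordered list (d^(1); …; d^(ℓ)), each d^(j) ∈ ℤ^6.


Via rank(M_{q-1}∘⋯∘M_p): M ≅ I[1,2], I[1,3], I[1,4], I[3,3], I[5,5], I[5,6].
μ_θ-semistable layers: μ^(1)=33; μ^(2)=53/2; μ^(3)=7; μ^(4)=-6; μ^(5)=-32

((0, 0, 0, 0, 1, 0); (0, 0, 0, 0, 1, 1); (0, 0, 3, 1, 0, 0); (0, 3, 0, 0, 0, 0); (3, 0, 0, 0, 0, 0))


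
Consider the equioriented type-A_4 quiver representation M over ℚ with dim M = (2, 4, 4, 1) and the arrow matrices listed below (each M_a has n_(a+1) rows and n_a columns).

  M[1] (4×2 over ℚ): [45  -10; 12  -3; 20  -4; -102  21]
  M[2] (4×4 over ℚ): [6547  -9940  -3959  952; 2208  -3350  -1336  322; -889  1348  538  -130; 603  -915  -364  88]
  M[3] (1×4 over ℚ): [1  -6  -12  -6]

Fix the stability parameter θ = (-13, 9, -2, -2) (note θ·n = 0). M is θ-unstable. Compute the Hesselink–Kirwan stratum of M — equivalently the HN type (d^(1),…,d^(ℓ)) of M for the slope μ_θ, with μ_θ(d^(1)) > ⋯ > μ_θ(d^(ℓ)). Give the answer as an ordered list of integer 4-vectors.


Interval decomposition of M: I[1,3], I[1,4], I[2,3]^2.
HN type (ℓ=3): μ^(1)=7/2; μ^(2)=5/3; μ^(3)=-13

((0, 3, 3, 0); (0, 1, 1, 1); (2, 0, 0, 0))


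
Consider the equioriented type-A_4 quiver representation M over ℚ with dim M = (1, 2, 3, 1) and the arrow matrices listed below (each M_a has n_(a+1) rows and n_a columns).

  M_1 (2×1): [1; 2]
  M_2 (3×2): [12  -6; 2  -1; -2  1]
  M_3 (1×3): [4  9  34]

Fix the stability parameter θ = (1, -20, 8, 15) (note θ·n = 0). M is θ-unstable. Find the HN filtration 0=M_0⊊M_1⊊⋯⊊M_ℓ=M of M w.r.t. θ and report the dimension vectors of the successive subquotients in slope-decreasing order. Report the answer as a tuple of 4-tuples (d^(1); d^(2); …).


Barcode: M ≅ I[1,2], I[2,4], I[3,3]^2. HN layers by μ_θ (4 steps, strictly decreasing):
  μ^(1)=15; μ^(2)=8; μ^(3)=-19/2; μ^(4)=-20

((0, 0, 0, 1); (0, 0, 3, 0); (1, 1, 0, 0); (0, 1, 0, 0))


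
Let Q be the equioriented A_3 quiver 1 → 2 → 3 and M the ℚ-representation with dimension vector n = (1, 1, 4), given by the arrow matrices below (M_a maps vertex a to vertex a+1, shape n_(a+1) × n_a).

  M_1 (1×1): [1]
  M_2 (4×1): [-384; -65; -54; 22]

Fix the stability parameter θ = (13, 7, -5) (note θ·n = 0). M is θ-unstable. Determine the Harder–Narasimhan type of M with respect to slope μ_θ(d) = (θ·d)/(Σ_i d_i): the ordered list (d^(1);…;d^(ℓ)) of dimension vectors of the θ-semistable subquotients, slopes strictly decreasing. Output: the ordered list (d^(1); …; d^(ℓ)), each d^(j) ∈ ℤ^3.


Barcode: M ≅ I[1,3], I[3,3]^3. HN layers by μ_θ (2 steps, strictly decreasing):
  μ^(1)=5; μ^(2)=-5

((1, 1, 1); (0, 0, 3))
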